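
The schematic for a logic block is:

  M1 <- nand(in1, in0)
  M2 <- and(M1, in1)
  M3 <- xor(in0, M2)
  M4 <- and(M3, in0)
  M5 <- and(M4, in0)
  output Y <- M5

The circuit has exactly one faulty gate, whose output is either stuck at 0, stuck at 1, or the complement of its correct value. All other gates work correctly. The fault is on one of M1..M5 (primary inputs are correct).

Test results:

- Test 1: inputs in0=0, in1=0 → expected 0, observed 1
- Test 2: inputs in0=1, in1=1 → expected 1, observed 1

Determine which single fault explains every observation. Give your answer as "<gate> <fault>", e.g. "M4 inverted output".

Fault-free values for test 1 (in0=0, in1=0): M1=1, M2=0, M3=0, M4=0, M5=0, giving Y=0. Observed 1.
Test 1: faults giving observed 1 are {M5 stuck-at-1, M5 inverted output}.
Test 2 (in0=1, in1=1): fault-free M1=0, M2=0, M3=1, M4=1, M5=1 → 1; observed 1. Eliminates M5 inverted output.
Only M5 stuck-at-1 is consistent with every test.

M5 stuck-at-1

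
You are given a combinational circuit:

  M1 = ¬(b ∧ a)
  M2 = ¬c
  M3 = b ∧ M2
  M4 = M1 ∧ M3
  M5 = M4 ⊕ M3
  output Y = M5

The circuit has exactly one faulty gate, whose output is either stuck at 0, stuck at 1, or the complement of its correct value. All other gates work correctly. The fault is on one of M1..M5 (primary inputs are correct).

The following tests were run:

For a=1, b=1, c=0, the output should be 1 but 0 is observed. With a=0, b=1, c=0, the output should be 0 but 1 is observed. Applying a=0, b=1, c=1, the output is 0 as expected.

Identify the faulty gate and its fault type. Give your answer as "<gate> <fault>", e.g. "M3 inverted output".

Fault-free values for test 1 (a=1, b=1, c=0): M1=0, M2=1, M3=1, M4=0, M5=1, giving Y=1. Observed 0.
Test 1: faults giving observed 0 are {M1 stuck-at-1, M1 inverted output, M2 stuck-at-0, M2 inverted output, M3 stuck-at-0, M3 inverted output, M4 stuck-at-1, M4 inverted output, M5 stuck-at-0, M5 inverted output}.
Test 2 (a=0, b=1, c=0): fault-free M1=1, M2=1, M3=1, M4=1, M5=0 → 0; observed 1. Eliminates M1 stuck-at-1, M2 stuck-at-0, M2 inverted output, M3 stuck-at-0, M3 inverted output, M4 stuck-at-1, M5 stuck-at-0.
Test 3 (a=0, b=1, c=1): fault-free M1=1, M2=0, M3=0, M4=0, M5=0 → 0; observed 0. Eliminates M4 inverted output, M5 inverted output.
Only M1 inverted output is consistent with every test.

M1 inverted output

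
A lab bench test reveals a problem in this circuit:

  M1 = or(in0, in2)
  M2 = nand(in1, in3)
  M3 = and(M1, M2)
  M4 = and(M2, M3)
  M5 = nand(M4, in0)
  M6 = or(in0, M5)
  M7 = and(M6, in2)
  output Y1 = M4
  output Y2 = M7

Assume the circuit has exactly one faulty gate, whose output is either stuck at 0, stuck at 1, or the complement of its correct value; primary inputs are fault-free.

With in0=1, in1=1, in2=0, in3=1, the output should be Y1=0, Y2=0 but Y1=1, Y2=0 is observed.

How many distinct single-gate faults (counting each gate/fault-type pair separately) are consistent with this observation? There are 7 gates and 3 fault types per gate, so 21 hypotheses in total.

4

Fault-free: M1=1, M2=0, M3=0, M4=0, M5=1, M6=1, M7=0 → Y1=0, Y2=0. Observed Y1=1, Y2=0.
  M1: none of the 3 fault types match ✗
  M2: stuck-at-1, inverted output ✓; others ✗
  M3: none of the 3 fault types match ✗
  M4: stuck-at-1, inverted output ✓; others ✗
  M5: none of the 3 fault types match ✗
  M6: none of the 3 fault types match ✗
  M7: none of the 3 fault types match ✗
Consistent faults: {M2 stuck-at-1, M2 inverted output, M4 stuck-at-1, M4 inverted output} — 4 in all.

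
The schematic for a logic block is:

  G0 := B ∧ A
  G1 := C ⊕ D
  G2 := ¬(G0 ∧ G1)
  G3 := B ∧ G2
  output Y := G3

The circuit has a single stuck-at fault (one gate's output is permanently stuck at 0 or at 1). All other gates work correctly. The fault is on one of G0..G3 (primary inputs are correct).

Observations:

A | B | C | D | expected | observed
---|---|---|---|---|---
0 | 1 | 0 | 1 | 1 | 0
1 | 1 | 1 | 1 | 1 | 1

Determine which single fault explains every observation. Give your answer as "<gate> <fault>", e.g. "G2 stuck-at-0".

G0 stuck-at-1

Fault-free values for test 1 (A=0, B=1, C=0, D=1): G0=0, G1=1, G2=1, G3=1, giving Y=1. Observed 0.
Test 1: faults giving observed 0 are {G0 stuck-at-1, G2 stuck-at-0, G3 stuck-at-0}.
Test 2 (A=1, B=1, C=1, D=1): fault-free G0=1, G1=0, G2=1, G3=1 → 1; observed 1. Eliminates G2 stuck-at-0, G3 stuck-at-0.
Only G0 stuck-at-1 is consistent with every test.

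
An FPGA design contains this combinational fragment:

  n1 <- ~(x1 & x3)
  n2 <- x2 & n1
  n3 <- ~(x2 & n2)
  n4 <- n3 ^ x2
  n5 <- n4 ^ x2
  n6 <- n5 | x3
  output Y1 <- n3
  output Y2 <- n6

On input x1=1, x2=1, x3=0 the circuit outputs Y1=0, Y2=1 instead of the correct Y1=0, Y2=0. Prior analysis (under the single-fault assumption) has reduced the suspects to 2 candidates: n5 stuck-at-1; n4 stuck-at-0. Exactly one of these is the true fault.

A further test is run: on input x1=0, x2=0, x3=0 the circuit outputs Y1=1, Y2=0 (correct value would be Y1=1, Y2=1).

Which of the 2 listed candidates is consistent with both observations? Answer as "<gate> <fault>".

n4 stuck-at-0

Evaluate each candidate on input x1=0, x2=0, x3=0:
  n5 stuck-at-1: n1=1, n2=0, n3=1, n4=1, n5=1 [stuck-at-1], n6=1 → Y1=1, Y2=1 — eliminated
  n4 stuck-at-0: n1=1, n2=0, n3=1, n4=0 [stuck-at-0], n5=0, n6=0 → Y1=1, Y2=0 — matches
Only n4 stuck-at-0 reproduces the observed Y1=1, Y2=0.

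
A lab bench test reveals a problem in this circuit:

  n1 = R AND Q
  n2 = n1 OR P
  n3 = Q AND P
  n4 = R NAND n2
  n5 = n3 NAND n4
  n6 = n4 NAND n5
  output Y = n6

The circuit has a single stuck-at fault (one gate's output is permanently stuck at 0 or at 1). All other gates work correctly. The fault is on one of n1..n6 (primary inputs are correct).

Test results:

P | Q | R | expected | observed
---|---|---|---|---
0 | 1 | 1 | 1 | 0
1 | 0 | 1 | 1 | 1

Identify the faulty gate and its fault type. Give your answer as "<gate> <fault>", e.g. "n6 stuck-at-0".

Fault-free values for test 1 (P=0, Q=1, R=1): n1=1, n2=1, n3=0, n4=0, n5=1, n6=1, giving Y=1. Observed 0.
Test 1: faults giving observed 0 are {n1 stuck-at-0, n2 stuck-at-0, n4 stuck-at-1, n6 stuck-at-0}.
Test 2 (P=1, Q=0, R=1): fault-free n1=0, n2=1, n3=0, n4=0, n5=1, n6=1 → 1; observed 1. Eliminates n2 stuck-at-0, n4 stuck-at-1, n6 stuck-at-0.
Only n1 stuck-at-0 is consistent with every test.

n1 stuck-at-0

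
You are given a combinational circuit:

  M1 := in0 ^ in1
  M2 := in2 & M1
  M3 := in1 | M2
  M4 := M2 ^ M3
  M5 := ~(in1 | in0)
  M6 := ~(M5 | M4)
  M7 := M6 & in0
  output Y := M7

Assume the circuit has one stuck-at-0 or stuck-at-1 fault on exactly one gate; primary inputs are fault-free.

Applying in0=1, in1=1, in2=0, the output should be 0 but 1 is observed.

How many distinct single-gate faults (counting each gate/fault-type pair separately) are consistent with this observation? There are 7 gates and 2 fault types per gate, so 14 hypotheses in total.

Fault-free: M1=0, M2=0, M3=1, M4=1, M5=0, M6=0, M7=0 → 0. Observed 1.
  M1 stuck-at-0: output 0 ✗
  M1 stuck-at-1: output 0 ✗
  M2 stuck-at-0: output 0 ✗
  M2 stuck-at-1: output 1 ✓
  M3 stuck-at-0: output 1 ✓
  M3 stuck-at-1: output 0 ✗
  M4 stuck-at-0: output 1 ✓
  M4 stuck-at-1: output 0 ✗
  M5 stuck-at-0: output 0 ✗
  M5 stuck-at-1: output 0 ✗
  M6 stuck-at-0: output 0 ✗
  M6 stuck-at-1: output 1 ✓
  M7 stuck-at-0: output 0 ✗
  M7 stuck-at-1: output 1 ✓
Consistent faults: {M2 stuck-at-1, M3 stuck-at-0, M4 stuck-at-0, M6 stuck-at-1, M7 stuck-at-1} — 5 in all.

5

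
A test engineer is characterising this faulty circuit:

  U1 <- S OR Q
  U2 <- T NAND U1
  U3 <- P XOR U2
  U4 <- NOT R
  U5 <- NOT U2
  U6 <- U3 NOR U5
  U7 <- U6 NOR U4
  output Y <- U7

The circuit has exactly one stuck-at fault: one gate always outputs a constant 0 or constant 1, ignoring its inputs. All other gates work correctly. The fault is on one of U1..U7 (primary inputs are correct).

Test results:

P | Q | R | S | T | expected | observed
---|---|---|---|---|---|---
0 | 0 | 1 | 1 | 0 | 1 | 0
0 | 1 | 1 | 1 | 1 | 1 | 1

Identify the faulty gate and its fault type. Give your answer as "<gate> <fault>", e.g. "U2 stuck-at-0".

U3 stuck-at-0

Fault-free values for test 1 (P=0, Q=0, R=1, S=1, T=0): U1=1, U2=1, U3=1, U4=0, U5=0, U6=0, U7=1, giving Y=1. Observed 0.
Test 1: faults giving observed 0 are {U3 stuck-at-0, U4 stuck-at-1, U6 stuck-at-1, U7 stuck-at-0}.
Test 2 (P=0, Q=1, R=1, S=1, T=1): fault-free U1=1, U2=0, U3=0, U4=0, U5=1, U6=0, U7=1 → 1; observed 1. Eliminates U4 stuck-at-1, U6 stuck-at-1, U7 stuck-at-0.
Only U3 stuck-at-0 is consistent with every test.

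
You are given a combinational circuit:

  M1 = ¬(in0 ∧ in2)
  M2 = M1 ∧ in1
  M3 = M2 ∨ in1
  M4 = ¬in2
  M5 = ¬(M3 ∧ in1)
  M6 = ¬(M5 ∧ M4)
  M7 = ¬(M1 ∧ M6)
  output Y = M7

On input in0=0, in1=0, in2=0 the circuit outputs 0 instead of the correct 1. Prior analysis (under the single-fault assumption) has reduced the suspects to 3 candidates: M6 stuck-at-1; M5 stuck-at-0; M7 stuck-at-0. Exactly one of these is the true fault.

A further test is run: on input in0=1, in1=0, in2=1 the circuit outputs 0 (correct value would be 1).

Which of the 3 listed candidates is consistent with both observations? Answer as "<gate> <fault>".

M7 stuck-at-0

Evaluate each candidate on input in0=1, in1=0, in2=1:
  M6 stuck-at-1: M1=0, M2=0, M3=0, M4=0, M5=1, M6=1 [stuck-at-1], M7=1 → 1 — eliminated
  M5 stuck-at-0: M1=0, M2=0, M3=0, M4=0, M5=0 [stuck-at-0], M6=1, M7=1 → 1 — eliminated
  M7 stuck-at-0: M1=0, M2=0, M3=0, M4=0, M5=1, M6=1, M7=0 [stuck-at-0] → 0 — matches
Only M7 stuck-at-0 reproduces the observed 0.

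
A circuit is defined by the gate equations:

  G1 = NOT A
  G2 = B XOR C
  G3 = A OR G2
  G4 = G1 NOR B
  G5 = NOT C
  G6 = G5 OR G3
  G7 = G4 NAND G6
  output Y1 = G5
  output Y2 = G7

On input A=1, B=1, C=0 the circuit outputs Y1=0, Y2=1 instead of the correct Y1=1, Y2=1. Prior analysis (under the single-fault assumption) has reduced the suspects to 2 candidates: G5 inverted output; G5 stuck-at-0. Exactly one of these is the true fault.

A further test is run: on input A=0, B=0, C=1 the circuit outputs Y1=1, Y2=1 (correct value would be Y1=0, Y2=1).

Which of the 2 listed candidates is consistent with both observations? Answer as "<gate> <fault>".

Evaluate each candidate on input A=0, B=0, C=1:
  G5 inverted output: G1=1, G2=1, G3=1, G4=0, G5=1 [inverted output], G6=1, G7=1 → Y1=1, Y2=1 — matches
  G5 stuck-at-0: G1=1, G2=1, G3=1, G4=0, G5=0 [stuck-at-0], G6=1, G7=1 → Y1=0, Y2=1 — eliminated
Only G5 inverted output reproduces the observed Y1=1, Y2=1.

G5 inverted output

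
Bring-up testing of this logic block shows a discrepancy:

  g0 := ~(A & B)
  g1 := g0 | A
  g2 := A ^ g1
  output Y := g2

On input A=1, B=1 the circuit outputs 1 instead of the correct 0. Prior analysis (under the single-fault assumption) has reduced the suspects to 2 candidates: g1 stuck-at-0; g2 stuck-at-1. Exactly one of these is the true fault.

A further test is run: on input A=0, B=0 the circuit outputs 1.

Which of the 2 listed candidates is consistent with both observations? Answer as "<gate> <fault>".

g2 stuck-at-1

Evaluate each candidate on input A=0, B=0:
  g1 stuck-at-0: g0=1, g1=0 [stuck-at-0], g2=0 → 0 — eliminated
  g2 stuck-at-1: g0=1, g1=1, g2=1 [stuck-at-1] → 1 — matches
Only g2 stuck-at-1 reproduces the observed 1.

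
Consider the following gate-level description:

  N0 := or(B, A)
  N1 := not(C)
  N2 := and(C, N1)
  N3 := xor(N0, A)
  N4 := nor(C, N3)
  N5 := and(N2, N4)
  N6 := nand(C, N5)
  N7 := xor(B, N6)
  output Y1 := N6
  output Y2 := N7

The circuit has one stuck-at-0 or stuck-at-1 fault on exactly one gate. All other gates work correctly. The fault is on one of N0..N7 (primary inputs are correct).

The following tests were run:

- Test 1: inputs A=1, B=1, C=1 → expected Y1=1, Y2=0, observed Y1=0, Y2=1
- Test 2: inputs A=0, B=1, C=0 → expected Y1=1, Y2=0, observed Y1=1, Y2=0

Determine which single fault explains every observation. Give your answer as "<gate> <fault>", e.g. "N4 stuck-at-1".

Fault-free values for test 1 (A=1, B=1, C=1): N0=1, N1=0, N2=0, N3=0, N4=0, N5=0, N6=1, N7=0, giving Y1=1, Y2=0. Observed Y1=0, Y2=1.
Test 1: faults giving observed Y1=0, Y2=1 are {N5 stuck-at-1, N6 stuck-at-0}.
Test 2 (A=0, B=1, C=0): fault-free N0=1, N1=1, N2=0, N3=1, N4=0, N5=0, N6=1, N7=0 → Y1=1, Y2=0; observed Y1=1, Y2=0. Eliminates N6 stuck-at-0.
Only N5 stuck-at-1 is consistent with every test.

N5 stuck-at-1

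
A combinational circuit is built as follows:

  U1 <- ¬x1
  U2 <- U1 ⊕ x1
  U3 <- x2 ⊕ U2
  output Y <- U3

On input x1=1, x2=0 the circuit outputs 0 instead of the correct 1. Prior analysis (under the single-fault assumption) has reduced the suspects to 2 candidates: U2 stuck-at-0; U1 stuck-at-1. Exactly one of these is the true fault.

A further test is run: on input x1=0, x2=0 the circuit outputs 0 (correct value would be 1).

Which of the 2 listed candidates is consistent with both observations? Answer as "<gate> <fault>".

Evaluate each candidate on input x1=0, x2=0:
  U2 stuck-at-0: U1=1, U2=0 [stuck-at-0], U3=0 → 0 — matches
  U1 stuck-at-1: U1=1 [stuck-at-1], U2=1, U3=1 → 1 — eliminated
Only U2 stuck-at-0 reproduces the observed 0.

U2 stuck-at-0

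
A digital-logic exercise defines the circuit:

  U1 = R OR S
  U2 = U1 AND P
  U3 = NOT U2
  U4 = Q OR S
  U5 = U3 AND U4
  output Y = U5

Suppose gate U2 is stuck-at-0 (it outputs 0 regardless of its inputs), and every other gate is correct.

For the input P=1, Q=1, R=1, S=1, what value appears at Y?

Propagate with U2 forced: U1=1, U2=0 [stuck-at-0], U3=1, U4=1, U5=1.
So Y = 1. (Without the fault it would be 0.)

1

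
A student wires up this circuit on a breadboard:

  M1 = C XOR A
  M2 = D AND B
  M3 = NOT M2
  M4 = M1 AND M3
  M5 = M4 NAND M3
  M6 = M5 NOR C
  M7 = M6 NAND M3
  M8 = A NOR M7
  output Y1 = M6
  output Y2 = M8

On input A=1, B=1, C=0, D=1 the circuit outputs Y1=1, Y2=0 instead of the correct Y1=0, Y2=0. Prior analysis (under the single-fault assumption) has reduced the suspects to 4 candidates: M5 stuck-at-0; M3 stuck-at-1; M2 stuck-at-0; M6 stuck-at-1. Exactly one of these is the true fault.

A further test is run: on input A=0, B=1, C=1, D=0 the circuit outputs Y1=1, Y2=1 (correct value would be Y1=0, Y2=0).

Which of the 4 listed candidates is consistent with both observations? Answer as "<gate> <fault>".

M6 stuck-at-1

Evaluate each candidate on input A=0, B=1, C=1, D=0:
  M5 stuck-at-0: M1=1, M2=0, M3=1, M4=1, M5=0 [stuck-at-0], M6=0, M7=1, M8=0 → Y1=0, Y2=0 — eliminated
  M3 stuck-at-1: M1=1, M2=0, M3=1 [stuck-at-1], M4=1, M5=0, M6=0, M7=1, M8=0 → Y1=0, Y2=0 — eliminated
  M2 stuck-at-0: M1=1, M2=0 [stuck-at-0], M3=1, M4=1, M5=0, M6=0, M7=1, M8=0 → Y1=0, Y2=0 — eliminated
  M6 stuck-at-1: M1=1, M2=0, M3=1, M4=1, M5=0, M6=1 [stuck-at-1], M7=0, M8=1 → Y1=1, Y2=1 — matches
Only M6 stuck-at-1 reproduces the observed Y1=1, Y2=1.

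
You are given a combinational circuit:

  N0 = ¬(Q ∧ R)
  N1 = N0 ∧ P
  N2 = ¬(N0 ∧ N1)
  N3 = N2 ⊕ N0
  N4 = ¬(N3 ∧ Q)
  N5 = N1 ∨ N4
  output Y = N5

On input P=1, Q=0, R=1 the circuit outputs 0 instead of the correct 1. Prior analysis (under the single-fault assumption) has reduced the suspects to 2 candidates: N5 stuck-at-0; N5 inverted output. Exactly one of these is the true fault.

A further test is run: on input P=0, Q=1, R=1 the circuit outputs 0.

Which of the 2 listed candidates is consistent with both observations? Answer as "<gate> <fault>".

Evaluate each candidate on input P=0, Q=1, R=1:
  N5 stuck-at-0: N0=0, N1=0, N2=1, N3=1, N4=0, N5=0 [stuck-at-0] → 0 — matches
  N5 inverted output: N0=0, N1=0, N2=1, N3=1, N4=0, N5=1 [inverted output] → 1 — eliminated
Only N5 stuck-at-0 reproduces the observed 0.

N5 stuck-at-0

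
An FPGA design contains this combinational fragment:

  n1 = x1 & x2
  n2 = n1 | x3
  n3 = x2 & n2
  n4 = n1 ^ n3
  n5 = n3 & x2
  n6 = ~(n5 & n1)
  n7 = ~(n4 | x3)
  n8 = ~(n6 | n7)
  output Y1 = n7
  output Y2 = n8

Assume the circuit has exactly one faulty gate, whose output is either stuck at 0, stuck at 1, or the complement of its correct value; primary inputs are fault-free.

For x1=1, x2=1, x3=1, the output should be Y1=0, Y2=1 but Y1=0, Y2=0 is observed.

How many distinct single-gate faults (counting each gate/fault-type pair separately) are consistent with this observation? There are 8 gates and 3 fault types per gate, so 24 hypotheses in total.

Fault-free: n1=1, n2=1, n3=1, n4=0, n5=1, n6=0, n7=0, n8=1 → Y1=0, Y2=1. Observed Y1=0, Y2=0.
  n1: stuck-at-0, inverted output ✓; others ✗
  n2: stuck-at-0, inverted output ✓; others ✗
  n3: stuck-at-0, inverted output ✓; others ✗
  n4: none of the 3 fault types match ✗
  n5: stuck-at-0, inverted output ✓; others ✗
  n6: stuck-at-1, inverted output ✓; others ✗
  n7: none of the 3 fault types match ✗
  n8: stuck-at-0, inverted output ✓; others ✗
Consistent faults: {n1 stuck-at-0, n1 inverted output, n2 stuck-at-0, n2 inverted output, n3 stuck-at-0, n3 inverted output, n5 stuck-at-0, n5 inverted output, n6 stuck-at-1, n6 inverted output, n8 stuck-at-0, n8 inverted output} — 12 in all.

12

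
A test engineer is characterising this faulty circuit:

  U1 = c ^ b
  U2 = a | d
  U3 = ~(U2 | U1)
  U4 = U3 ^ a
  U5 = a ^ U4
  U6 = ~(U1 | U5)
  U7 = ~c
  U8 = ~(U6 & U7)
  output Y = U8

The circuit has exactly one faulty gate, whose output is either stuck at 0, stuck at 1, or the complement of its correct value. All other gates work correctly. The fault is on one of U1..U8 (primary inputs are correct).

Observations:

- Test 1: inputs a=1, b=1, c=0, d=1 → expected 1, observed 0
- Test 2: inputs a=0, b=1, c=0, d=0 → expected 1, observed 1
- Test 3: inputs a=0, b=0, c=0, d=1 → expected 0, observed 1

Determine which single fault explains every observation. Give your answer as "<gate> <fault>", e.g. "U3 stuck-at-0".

Fault-free values for test 1 (a=1, b=1, c=0, d=1): U1=1, U2=1, U3=0, U4=1, U5=0, U6=0, U7=1, U8=1, giving Y=1. Observed 0.
Test 1: faults giving observed 0 are {U1 stuck-at-0, U1 inverted output, U6 stuck-at-1, U6 inverted output, U8 stuck-at-0, U8 inverted output}.
Test 2 (a=0, b=1, c=0, d=0): fault-free U1=1, U2=0, U3=0, U4=0, U5=0, U6=0, U7=1, U8=1 → 1; observed 1. Eliminates U6 stuck-at-1, U6 inverted output, U8 stuck-at-0, U8 inverted output.
Test 3 (a=0, b=0, c=0, d=1): fault-free U1=0, U2=1, U3=0, U4=0, U5=0, U6=1, U7=1, U8=0 → 0; observed 1. Eliminates U1 stuck-at-0.
Only U1 inverted output is consistent with every test.

U1 inverted output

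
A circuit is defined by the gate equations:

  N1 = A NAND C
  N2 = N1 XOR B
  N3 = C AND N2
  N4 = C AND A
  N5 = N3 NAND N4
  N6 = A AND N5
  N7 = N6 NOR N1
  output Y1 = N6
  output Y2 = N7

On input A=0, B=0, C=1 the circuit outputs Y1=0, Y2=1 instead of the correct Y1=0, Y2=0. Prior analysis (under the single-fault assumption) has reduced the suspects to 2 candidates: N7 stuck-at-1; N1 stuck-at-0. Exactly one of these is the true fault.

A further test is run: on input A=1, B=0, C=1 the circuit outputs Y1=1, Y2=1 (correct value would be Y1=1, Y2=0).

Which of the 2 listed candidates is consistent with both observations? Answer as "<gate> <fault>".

Evaluate each candidate on input A=1, B=0, C=1:
  N7 stuck-at-1: N1=0, N2=0, N3=0, N4=1, N5=1, N6=1, N7=1 [stuck-at-1] → Y1=1, Y2=1 — matches
  N1 stuck-at-0: N1=0 [stuck-at-0], N2=0, N3=0, N4=1, N5=1, N6=1, N7=0 → Y1=1, Y2=0 — eliminated
Only N7 stuck-at-1 reproduces the observed Y1=1, Y2=1.

N7 stuck-at-1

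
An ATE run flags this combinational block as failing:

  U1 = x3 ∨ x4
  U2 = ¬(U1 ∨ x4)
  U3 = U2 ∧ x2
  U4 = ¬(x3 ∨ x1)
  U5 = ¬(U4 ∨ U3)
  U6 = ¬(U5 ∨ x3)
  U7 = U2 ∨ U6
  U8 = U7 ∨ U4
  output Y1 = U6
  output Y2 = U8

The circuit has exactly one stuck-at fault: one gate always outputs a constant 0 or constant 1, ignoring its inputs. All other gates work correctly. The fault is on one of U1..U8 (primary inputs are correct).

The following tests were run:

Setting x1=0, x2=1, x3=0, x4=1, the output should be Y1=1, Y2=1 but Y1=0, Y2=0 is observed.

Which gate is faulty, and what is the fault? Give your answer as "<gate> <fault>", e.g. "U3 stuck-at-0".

U4 stuck-at-0

Fault-free values for test 1 (x1=0, x2=1, x3=0, x4=1): U1=1, U2=0, U3=0, U4=1, U5=0, U6=1, U7=1, U8=1, giving Y1=1, Y2=1. Observed Y1=0, Y2=0.
Test 1: faults giving observed Y1=0, Y2=0 are {U4 stuck-at-0}.
Only U4 stuck-at-0 is consistent with every test.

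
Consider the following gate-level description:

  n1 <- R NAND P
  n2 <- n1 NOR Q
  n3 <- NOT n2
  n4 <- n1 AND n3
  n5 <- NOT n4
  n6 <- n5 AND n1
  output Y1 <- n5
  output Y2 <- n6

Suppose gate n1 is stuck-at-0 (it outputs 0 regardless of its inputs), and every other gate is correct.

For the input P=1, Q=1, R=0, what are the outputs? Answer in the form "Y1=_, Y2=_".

Propagate with n1 forced: n1=0 [stuck-at-0], n2=0, n3=1, n4=0, n5=1, n6=0.
So the outputs are Y1=1, Y2=0. (Without the fault they would be Y1=0, Y2=0.)

Y1=1, Y2=0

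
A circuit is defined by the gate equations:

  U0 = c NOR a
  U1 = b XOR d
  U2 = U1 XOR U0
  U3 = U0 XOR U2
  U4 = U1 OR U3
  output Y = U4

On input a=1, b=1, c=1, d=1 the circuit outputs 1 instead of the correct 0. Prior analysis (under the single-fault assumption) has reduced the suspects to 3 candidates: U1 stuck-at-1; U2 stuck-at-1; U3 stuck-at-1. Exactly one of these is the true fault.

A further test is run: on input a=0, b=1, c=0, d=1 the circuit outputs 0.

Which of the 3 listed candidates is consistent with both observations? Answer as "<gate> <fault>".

Evaluate each candidate on input a=0, b=1, c=0, d=1:
  U1 stuck-at-1: U0=1, U1=1 [stuck-at-1], U2=0, U3=1, U4=1 → 1 — eliminated
  U2 stuck-at-1: U0=1, U1=0, U2=1 [stuck-at-1], U3=0, U4=0 → 0 — matches
  U3 stuck-at-1: U0=1, U1=0, U2=1, U3=1 [stuck-at-1], U4=1 → 1 — eliminated
Only U2 stuck-at-1 reproduces the observed 0.

U2 stuck-at-1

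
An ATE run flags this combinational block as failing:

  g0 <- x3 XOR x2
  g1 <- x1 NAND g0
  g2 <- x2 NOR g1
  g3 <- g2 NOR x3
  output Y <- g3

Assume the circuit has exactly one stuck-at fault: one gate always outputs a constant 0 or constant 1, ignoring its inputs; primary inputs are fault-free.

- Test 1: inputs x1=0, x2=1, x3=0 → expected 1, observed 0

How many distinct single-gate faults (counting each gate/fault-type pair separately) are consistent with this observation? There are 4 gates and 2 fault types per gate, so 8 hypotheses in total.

2

Fault-free: g0=1, g1=1, g2=0, g3=1 → 1. Observed 0.
  g0 stuck-at-0: output 1 ✗
  g0 stuck-at-1: output 1 ✗
  g1 stuck-at-0: output 1 ✗
  g1 stuck-at-1: output 1 ✗
  g2 stuck-at-0: output 1 ✗
  g2 stuck-at-1: output 0 ✓
  g3 stuck-at-0: output 0 ✓
  g3 stuck-at-1: output 1 ✗
Consistent faults: {g2 stuck-at-1, g3 stuck-at-0} — 2 in all.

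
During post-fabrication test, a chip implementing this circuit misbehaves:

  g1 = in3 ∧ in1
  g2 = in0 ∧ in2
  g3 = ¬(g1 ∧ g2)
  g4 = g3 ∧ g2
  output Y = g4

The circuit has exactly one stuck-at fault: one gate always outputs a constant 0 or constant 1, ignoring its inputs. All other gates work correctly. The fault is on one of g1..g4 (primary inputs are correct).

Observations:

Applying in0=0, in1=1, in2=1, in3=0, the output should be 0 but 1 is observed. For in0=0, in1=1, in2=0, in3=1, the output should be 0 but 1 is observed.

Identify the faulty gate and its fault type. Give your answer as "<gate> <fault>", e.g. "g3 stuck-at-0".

Fault-free values for test 1 (in0=0, in1=1, in2=1, in3=0): g1=0, g2=0, g3=1, g4=0, giving Y=0. Observed 1.
Test 1: faults giving observed 1 are {g2 stuck-at-1, g4 stuck-at-1}.
Test 2 (in0=0, in1=1, in2=0, in3=1): fault-free g1=1, g2=0, g3=1, g4=0 → 0; observed 1. Eliminates g2 stuck-at-1.
Only g4 stuck-at-1 is consistent with every test.

g4 stuck-at-1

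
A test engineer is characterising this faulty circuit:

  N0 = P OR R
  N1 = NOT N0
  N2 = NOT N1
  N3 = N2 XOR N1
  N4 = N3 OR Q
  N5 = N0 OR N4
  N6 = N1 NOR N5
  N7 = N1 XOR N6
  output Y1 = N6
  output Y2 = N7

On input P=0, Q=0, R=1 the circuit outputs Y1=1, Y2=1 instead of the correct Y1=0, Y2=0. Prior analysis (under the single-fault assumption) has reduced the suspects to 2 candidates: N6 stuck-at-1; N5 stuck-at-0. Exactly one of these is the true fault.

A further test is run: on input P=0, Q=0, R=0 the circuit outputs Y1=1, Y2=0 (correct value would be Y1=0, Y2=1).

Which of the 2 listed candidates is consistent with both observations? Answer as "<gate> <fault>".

N6 stuck-at-1

Evaluate each candidate on input P=0, Q=0, R=0:
  N6 stuck-at-1: N0=0, N1=1, N2=0, N3=1, N4=1, N5=1, N6=1 [stuck-at-1], N7=0 → Y1=1, Y2=0 — matches
  N5 stuck-at-0: N0=0, N1=1, N2=0, N3=1, N4=1, N5=0 [stuck-at-0], N6=0, N7=1 → Y1=0, Y2=1 — eliminated
Only N6 stuck-at-1 reproduces the observed Y1=1, Y2=0.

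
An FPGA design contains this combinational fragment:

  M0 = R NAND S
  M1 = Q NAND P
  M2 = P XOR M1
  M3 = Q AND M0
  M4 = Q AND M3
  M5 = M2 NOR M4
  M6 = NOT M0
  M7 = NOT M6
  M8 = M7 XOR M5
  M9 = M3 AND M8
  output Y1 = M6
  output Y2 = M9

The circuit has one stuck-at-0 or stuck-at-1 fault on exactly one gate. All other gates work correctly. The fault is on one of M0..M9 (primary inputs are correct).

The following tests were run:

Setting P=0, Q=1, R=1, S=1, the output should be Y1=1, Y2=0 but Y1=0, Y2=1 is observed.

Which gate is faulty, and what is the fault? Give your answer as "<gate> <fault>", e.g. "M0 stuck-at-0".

Fault-free values for test 1 (P=0, Q=1, R=1, S=1): M0=0, M1=1, M2=1, M3=0, M4=0, M5=0, M6=1, M7=0, M8=0, M9=0, giving Y1=1, Y2=0. Observed Y1=0, Y2=1.
Test 1: faults giving observed Y1=0, Y2=1 are {M0 stuck-at-1}.
Only M0 stuck-at-1 is consistent with every test.

M0 stuck-at-1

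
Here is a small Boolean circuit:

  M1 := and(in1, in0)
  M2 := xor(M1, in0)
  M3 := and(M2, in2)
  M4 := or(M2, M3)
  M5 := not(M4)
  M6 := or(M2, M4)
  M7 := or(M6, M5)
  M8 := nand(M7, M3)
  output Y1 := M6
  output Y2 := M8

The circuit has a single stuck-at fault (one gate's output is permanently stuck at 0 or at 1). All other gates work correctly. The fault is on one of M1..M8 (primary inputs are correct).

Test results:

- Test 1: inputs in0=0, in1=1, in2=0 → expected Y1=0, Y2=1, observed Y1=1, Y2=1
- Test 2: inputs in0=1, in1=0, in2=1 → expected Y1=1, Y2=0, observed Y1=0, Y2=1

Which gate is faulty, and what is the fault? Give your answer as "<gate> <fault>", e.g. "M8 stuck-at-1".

M1 stuck-at-1

Fault-free values for test 1 (in0=0, in1=1, in2=0): M1=0, M2=0, M3=0, M4=0, M5=1, M6=0, M7=1, M8=1, giving Y1=0, Y2=1. Observed Y1=1, Y2=1.
Test 1: faults giving observed Y1=1, Y2=1 are {M1 stuck-at-1, M2 stuck-at-1, M4 stuck-at-1, M6 stuck-at-1}.
Test 2 (in0=1, in1=0, in2=1): fault-free M1=0, M2=1, M3=1, M4=1, M5=0, M6=1, M7=1, M8=0 → Y1=1, Y2=0; observed Y1=0, Y2=1. Eliminates M2 stuck-at-1, M4 stuck-at-1, M6 stuck-at-1.
Only M1 stuck-at-1 is consistent with every test.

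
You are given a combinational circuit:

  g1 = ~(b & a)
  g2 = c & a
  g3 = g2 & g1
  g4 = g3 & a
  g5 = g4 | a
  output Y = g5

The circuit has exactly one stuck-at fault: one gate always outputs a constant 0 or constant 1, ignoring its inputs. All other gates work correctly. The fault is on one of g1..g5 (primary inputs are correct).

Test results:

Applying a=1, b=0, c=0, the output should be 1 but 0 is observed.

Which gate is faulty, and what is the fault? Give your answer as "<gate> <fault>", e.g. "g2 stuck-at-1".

g5 stuck-at-0

Fault-free values for test 1 (a=1, b=0, c=0): g1=1, g2=0, g3=0, g4=0, g5=1, giving Y=1. Observed 0.
Test 1: faults giving observed 0 are {g5 stuck-at-0}.
Only g5 stuck-at-0 is consistent with every test.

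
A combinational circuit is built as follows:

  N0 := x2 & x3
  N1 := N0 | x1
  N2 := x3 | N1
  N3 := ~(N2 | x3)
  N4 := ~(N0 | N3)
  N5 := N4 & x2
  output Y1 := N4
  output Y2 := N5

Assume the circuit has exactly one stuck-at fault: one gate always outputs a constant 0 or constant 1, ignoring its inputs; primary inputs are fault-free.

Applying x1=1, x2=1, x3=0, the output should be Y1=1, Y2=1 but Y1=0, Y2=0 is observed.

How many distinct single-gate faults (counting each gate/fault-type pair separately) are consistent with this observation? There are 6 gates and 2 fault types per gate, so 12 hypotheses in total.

Fault-free: N0=0, N1=1, N2=1, N3=0, N4=1, N5=1 → Y1=1, Y2=1. Observed Y1=0, Y2=0.
  N0 stuck-at-0: output Y1=1, Y2=1 ✗
  N0 stuck-at-1: output Y1=0, Y2=0 ✓
  N1 stuck-at-0: output Y1=0, Y2=0 ✓
  N1 stuck-at-1: output Y1=1, Y2=1 ✗
  N2 stuck-at-0: output Y1=0, Y2=0 ✓
  N2 stuck-at-1: output Y1=1, Y2=1 ✗
  N3 stuck-at-0: output Y1=1, Y2=1 ✗
  N3 stuck-at-1: output Y1=0, Y2=0 ✓
  N4 stuck-at-0: output Y1=0, Y2=0 ✓
  N4 stuck-at-1: output Y1=1, Y2=1 ✗
  N5 stuck-at-0: output Y1=1, Y2=0 ✗
  N5 stuck-at-1: output Y1=1, Y2=1 ✗
Consistent faults: {N0 stuck-at-1, N1 stuck-at-0, N2 stuck-at-0, N3 stuck-at-1, N4 stuck-at-0} — 5 in all.

5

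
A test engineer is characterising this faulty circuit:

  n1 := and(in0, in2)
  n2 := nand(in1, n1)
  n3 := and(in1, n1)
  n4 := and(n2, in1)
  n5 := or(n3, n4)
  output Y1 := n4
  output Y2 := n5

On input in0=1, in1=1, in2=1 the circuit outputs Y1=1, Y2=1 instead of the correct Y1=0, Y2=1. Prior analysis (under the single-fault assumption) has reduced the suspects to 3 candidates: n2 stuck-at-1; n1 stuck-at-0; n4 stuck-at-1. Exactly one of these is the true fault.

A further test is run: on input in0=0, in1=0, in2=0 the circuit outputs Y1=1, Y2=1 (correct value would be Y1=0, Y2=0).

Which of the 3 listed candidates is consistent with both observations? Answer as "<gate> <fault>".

Evaluate each candidate on input in0=0, in1=0, in2=0:
  n2 stuck-at-1: n1=0, n2=1 [stuck-at-1], n3=0, n4=0, n5=0 → Y1=0, Y2=0 — eliminated
  n1 stuck-at-0: n1=0 [stuck-at-0], n2=1, n3=0, n4=0, n5=0 → Y1=0, Y2=0 — eliminated
  n4 stuck-at-1: n1=0, n2=1, n3=0, n4=1 [stuck-at-1], n5=1 → Y1=1, Y2=1 — matches
Only n4 stuck-at-1 reproduces the observed Y1=1, Y2=1.

n4 stuck-at-1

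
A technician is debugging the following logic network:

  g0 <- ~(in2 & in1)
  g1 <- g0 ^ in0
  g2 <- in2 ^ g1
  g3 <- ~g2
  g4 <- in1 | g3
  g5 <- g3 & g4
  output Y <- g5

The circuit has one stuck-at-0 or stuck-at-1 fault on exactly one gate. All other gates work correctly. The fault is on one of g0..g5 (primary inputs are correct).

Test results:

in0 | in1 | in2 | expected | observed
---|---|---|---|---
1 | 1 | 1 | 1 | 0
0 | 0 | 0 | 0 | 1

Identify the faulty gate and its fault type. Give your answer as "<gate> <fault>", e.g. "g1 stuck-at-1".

g1 stuck-at-0

Fault-free values for test 1 (in0=1, in1=1, in2=1): g0=0, g1=1, g2=0, g3=1, g4=1, g5=1, giving Y=1. Observed 0.
Test 1: faults giving observed 0 are {g0 stuck-at-1, g1 stuck-at-0, g2 stuck-at-1, g3 stuck-at-0, g4 stuck-at-0, g5 stuck-at-0}.
Test 2 (in0=0, in1=0, in2=0): fault-free g0=1, g1=1, g2=1, g3=0, g4=0, g5=0 → 0; observed 1. Eliminates g0 stuck-at-1, g2 stuck-at-1, g3 stuck-at-0, g4 stuck-at-0, g5 stuck-at-0.
Only g1 stuck-at-0 is consistent with every test.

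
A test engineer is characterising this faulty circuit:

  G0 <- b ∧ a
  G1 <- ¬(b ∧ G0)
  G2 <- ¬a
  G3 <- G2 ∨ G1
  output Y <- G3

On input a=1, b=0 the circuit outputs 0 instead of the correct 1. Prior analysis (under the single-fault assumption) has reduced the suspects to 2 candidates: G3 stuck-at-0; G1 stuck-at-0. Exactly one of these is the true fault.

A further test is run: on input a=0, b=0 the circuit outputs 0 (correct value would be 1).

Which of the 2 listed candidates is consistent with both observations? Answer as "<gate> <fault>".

G3 stuck-at-0

Evaluate each candidate on input a=0, b=0:
  G3 stuck-at-0: G0=0, G1=1, G2=1, G3=0 [stuck-at-0] → 0 — matches
  G1 stuck-at-0: G0=0, G1=0 [stuck-at-0], G2=1, G3=1 → 1 — eliminated
Only G3 stuck-at-0 reproduces the observed 0.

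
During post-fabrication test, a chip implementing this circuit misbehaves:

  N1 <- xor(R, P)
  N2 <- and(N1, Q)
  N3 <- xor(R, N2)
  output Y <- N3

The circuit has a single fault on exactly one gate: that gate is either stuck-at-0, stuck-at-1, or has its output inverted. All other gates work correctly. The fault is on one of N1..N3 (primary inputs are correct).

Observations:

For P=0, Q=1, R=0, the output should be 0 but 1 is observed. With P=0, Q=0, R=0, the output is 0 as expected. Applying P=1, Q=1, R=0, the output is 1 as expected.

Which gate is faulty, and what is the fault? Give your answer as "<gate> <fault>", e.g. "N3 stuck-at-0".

N1 stuck-at-1

Fault-free values for test 1 (P=0, Q=1, R=0): N1=0, N2=0, N3=0, giving Y=0. Observed 1.
Test 1: faults giving observed 1 are {N1 stuck-at-1, N1 inverted output, N2 stuck-at-1, N2 inverted output, N3 stuck-at-1, N3 inverted output}.
Test 2 (P=0, Q=0, R=0): fault-free N1=0, N2=0, N3=0 → 0; observed 0. Eliminates N2 stuck-at-1, N2 inverted output, N3 stuck-at-1, N3 inverted output.
Test 3 (P=1, Q=1, R=0): fault-free N1=1, N2=1, N3=1 → 1; observed 1. Eliminates N1 inverted output.
Only N1 stuck-at-1 is consistent with every test.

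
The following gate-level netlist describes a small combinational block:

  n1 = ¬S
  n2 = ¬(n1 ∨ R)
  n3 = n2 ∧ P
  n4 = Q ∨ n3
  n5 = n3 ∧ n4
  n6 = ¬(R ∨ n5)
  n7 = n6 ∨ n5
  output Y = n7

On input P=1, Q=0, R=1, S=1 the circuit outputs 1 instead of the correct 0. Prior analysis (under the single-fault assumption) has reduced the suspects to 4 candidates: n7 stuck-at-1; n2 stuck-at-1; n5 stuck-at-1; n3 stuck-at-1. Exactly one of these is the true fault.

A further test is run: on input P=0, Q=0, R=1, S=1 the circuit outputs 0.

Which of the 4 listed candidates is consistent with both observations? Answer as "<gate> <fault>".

n2 stuck-at-1

Evaluate each candidate on input P=0, Q=0, R=1, S=1:
  n7 stuck-at-1: n1=0, n2=0, n3=0, n4=0, n5=0, n6=0, n7=1 [stuck-at-1] → 1 — eliminated
  n2 stuck-at-1: n1=0, n2=1 [stuck-at-1], n3=0, n4=0, n5=0, n6=0, n7=0 → 0 — matches
  n5 stuck-at-1: n1=0, n2=0, n3=0, n4=0, n5=1 [stuck-at-1], n6=0, n7=1 → 1 — eliminated
  n3 stuck-at-1: n1=0, n2=0, n3=1 [stuck-at-1], n4=1, n5=1, n6=0, n7=1 → 1 — eliminated
Only n2 stuck-at-1 reproduces the observed 0.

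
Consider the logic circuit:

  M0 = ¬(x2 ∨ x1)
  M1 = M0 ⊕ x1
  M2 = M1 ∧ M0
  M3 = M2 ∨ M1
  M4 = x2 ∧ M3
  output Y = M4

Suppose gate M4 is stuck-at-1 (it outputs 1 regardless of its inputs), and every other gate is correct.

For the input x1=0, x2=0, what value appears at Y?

1

Propagate with M4 forced: M0=1, M1=1, M2=1, M3=1, M4=1 [stuck-at-1].
So Y = 1. (Without the fault it would be 0.)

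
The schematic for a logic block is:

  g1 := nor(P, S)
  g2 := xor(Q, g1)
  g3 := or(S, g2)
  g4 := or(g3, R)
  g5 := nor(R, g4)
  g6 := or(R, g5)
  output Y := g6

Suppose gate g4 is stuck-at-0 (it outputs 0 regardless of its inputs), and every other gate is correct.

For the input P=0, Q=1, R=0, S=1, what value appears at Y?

Propagate with g4 forced: g1=0, g2=1, g3=1, g4=0 [stuck-at-0], g5=1, g6=1.
So Y = 1. (Without the fault it would be 0.)

1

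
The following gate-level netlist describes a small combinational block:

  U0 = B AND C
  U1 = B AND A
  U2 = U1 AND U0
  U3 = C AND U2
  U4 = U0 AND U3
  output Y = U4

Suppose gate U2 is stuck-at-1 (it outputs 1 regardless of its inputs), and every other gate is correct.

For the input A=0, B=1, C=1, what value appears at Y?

Propagate with U2 forced: U0=1, U1=0, U2=1 [stuck-at-1], U3=1, U4=1.
So Y = 1. (Without the fault it would be 0.)

1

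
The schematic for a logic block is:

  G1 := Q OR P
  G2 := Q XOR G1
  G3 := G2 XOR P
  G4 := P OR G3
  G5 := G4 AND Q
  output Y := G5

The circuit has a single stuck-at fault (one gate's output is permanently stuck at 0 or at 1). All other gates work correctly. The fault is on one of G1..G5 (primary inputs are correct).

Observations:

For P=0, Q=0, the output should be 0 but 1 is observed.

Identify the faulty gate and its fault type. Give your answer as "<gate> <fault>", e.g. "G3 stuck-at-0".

Fault-free values for test 1 (P=0, Q=0): G1=0, G2=0, G3=0, G4=0, G5=0, giving Y=0. Observed 1.
Test 1: faults giving observed 1 are {G5 stuck-at-1}.
Only G5 stuck-at-1 is consistent with every test.

G5 stuck-at-1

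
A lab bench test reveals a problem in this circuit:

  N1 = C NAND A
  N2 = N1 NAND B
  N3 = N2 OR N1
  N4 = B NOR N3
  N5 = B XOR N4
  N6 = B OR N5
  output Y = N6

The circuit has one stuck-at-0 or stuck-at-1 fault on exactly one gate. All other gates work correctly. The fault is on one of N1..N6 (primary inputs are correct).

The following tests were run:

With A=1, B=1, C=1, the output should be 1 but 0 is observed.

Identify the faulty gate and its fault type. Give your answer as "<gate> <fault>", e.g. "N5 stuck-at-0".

N6 stuck-at-0

Fault-free values for test 1 (A=1, B=1, C=1): N1=0, N2=1, N3=1, N4=0, N5=1, N6=1, giving Y=1. Observed 0.
Test 1: faults giving observed 0 are {N6 stuck-at-0}.
Only N6 stuck-at-0 is consistent with every test.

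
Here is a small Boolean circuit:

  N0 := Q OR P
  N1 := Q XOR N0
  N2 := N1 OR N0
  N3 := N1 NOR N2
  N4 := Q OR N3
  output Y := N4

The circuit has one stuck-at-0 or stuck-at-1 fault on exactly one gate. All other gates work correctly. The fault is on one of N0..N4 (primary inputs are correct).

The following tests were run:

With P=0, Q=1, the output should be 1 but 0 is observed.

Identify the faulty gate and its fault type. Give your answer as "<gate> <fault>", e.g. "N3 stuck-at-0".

N4 stuck-at-0

Fault-free values for test 1 (P=0, Q=1): N0=1, N1=0, N2=1, N3=0, N4=1, giving Y=1. Observed 0.
Test 1: faults giving observed 0 are {N4 stuck-at-0}.
Only N4 stuck-at-0 is consistent with every test.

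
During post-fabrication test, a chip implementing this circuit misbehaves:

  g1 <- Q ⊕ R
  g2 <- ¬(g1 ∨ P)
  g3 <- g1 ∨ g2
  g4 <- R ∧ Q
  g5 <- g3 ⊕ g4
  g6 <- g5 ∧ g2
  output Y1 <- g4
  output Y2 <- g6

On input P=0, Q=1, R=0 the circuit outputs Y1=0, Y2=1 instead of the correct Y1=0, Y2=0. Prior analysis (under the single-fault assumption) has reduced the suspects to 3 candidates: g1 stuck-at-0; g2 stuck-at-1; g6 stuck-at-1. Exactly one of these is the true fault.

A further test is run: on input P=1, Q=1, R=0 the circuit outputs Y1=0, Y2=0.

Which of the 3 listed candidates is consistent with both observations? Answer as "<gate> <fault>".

g1 stuck-at-0

Evaluate each candidate on input P=1, Q=1, R=0:
  g1 stuck-at-0: g1=0 [stuck-at-0], g2=0, g3=0, g4=0, g5=0, g6=0 → Y1=0, Y2=0 — matches
  g2 stuck-at-1: g1=1, g2=1 [stuck-at-1], g3=1, g4=0, g5=1, g6=1 → Y1=0, Y2=1 — eliminated
  g6 stuck-at-1: g1=1, g2=0, g3=1, g4=0, g5=1, g6=1 [stuck-at-1] → Y1=0, Y2=1 — eliminated
Only g1 stuck-at-0 reproduces the observed Y1=0, Y2=0.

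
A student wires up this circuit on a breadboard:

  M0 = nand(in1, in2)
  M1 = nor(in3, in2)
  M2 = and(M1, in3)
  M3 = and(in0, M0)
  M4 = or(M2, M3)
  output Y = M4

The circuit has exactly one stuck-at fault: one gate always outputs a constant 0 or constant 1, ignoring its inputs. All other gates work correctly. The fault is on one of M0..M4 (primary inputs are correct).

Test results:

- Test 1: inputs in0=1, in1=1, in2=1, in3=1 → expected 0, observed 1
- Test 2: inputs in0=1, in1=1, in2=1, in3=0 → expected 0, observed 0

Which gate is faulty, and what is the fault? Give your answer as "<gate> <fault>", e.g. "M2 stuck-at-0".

M1 stuck-at-1

Fault-free values for test 1 (in0=1, in1=1, in2=1, in3=1): M0=0, M1=0, M2=0, M3=0, M4=0, giving Y=0. Observed 1.
Test 1: faults giving observed 1 are {M0 stuck-at-1, M1 stuck-at-1, M2 stuck-at-1, M3 stuck-at-1, M4 stuck-at-1}.
Test 2 (in0=1, in1=1, in2=1, in3=0): fault-free M0=0, M1=0, M2=0, M3=0, M4=0 → 0; observed 0. Eliminates M0 stuck-at-1, M2 stuck-at-1, M3 stuck-at-1, M4 stuck-at-1.
Only M1 stuck-at-1 is consistent with every test.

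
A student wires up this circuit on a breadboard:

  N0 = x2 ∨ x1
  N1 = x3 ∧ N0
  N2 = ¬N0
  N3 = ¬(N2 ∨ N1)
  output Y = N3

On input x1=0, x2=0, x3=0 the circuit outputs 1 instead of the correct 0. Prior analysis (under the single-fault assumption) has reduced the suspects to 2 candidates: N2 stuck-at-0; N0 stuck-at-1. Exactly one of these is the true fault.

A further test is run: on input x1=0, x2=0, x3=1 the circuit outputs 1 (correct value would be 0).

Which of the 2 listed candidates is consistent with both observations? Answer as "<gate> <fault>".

Evaluate each candidate on input x1=0, x2=0, x3=1:
  N2 stuck-at-0: N0=0, N1=0, N2=0 [stuck-at-0], N3=1 → 1 — matches
  N0 stuck-at-1: N0=1 [stuck-at-1], N1=1, N2=0, N3=0 → 0 — eliminated
Only N2 stuck-at-0 reproduces the observed 1.

N2 stuck-at-0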